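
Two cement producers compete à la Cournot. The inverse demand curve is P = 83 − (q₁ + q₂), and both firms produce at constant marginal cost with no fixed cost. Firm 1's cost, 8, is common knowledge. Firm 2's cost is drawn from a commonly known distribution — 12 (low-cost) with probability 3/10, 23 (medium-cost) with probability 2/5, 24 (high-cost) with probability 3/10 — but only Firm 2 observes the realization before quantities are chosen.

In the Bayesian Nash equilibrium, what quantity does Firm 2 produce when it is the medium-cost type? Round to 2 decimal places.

15.50

Firm 2 with cost c maximizes (83 − (q₁+q₂) − c)·q₂, giving q₂(c) = (83 − c − q₁)/2.
E[c₂] = 3/10·12 + 2/5·23 + 3/10·24 = 20
Firm 1's FOC against E[q₂] yields q₁ = (83 − 2·8 + E[c₂])/3 = (83 − 16 + 20)/3 = 29.
q₂(medium-cost) = (83 − 23 − 29)/2 = 15.5.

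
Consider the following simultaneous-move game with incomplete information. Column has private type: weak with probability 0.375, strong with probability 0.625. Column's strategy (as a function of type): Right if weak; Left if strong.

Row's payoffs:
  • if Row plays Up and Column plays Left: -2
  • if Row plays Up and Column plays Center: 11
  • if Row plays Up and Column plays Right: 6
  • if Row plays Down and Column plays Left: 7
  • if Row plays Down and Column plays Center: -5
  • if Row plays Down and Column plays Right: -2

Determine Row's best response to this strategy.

Down

E[Up] = 0.375·(6) + 0.625·(-2) = 1
E[Down] = 0.375·(-2) + 0.625·(7) = 3.625
Best response: Down (3.625 is the largest).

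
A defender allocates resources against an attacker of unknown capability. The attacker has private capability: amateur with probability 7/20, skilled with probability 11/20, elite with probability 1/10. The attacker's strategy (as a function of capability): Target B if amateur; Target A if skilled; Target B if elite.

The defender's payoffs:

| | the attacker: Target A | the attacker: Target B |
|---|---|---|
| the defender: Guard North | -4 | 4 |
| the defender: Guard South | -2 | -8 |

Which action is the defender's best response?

Guard North

E[Guard North] = 7/20·(4) + 11/20·(-4) + 1/10·(4) = -2/5
E[Guard South] = 7/20·(-8) + 11/20·(-2) + 1/10·(-8) = -47/10
Best response: Guard North (-2/5 is the largest).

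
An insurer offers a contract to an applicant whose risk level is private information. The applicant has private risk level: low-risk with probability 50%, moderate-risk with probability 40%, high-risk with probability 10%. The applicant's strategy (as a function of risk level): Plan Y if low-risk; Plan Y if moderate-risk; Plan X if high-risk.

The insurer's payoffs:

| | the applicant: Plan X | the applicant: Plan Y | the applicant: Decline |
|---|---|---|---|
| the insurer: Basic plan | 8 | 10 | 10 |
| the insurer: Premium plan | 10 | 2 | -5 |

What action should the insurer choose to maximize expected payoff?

E[Basic plan] = 0.5·(10) + 0.4·(10) + 0.1·(8) = 9.8
E[Premium plan] = 0.5·(2) + 0.4·(2) + 0.1·(10) = 2.8
Best response: Basic plan (9.8 is the largest).

Basic plan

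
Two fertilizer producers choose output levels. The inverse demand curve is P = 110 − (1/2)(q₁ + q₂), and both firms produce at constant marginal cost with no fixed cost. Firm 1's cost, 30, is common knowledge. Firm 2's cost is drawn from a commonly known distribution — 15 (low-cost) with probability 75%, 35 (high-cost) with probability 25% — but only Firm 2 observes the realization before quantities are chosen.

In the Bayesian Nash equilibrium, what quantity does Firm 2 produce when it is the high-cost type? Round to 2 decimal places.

51.67

Type-c best response for Firm 2: q₂(c) = (110 − c) − q₁/2.
Firm 1 maximizes expected profit; its first-order condition is 110 − q₁ − (1/2)E[q₂] − 30 = 0.
Substituting E[q₂] and solving: E[c₂] = 20, so q₁ = (110 − 2·30 + 20)/(3/2) = 46.6667.
q₂(high-cost) = (110 − 35 − (1/2)·46.6667) = 51.6667.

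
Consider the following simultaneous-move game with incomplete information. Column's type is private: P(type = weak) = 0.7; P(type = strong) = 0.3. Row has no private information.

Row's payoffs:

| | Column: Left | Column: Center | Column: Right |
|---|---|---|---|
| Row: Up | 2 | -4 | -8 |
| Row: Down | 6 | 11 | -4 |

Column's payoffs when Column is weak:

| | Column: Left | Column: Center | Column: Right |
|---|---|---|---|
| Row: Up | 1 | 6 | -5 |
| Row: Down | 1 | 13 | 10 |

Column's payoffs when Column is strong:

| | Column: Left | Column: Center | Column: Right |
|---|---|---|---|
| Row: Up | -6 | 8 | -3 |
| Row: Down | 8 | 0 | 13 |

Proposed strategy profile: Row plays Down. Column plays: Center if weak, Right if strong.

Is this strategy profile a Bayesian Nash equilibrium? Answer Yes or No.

Row plays Down: E[Down] = 0.7·(11) + 0.3·(-4) = 6.5; E[Up] = -5.2. Best-responding. ✓
Column (type weak), facing Down: Left gives 1, Center gives 13, Right gives 10. Proposed Center is best. ✓
Column (type strong), facing Down: Left gives 8, Center gives 0, Right gives 13. Proposed Right is best. ✓

Yes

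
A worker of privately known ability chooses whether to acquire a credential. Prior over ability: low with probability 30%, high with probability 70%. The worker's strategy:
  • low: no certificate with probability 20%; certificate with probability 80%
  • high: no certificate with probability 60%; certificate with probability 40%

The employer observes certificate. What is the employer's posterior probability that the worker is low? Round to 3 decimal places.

P(certificate) = 0.3·0.8 + 0.7·0.4 = 0.52
P(low | certificate) = (0.3·0.8) / 0.52 = 0.24 / 0.52 = 0.461538

0.462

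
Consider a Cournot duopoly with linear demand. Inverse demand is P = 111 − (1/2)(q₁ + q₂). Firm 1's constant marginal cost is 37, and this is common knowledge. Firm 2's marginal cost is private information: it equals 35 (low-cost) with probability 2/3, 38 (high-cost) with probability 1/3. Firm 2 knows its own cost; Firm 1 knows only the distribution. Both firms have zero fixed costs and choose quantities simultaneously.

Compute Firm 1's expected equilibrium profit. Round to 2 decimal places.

Firm 2 with cost c maximizes (111 − (1/2)(q₁+q₂) − c)·q₂, giving q₂(c) = (111 − c − (1/2)q₁).
E[c₂] = 2/3·35 + 1/3·38 = 36
Firm 1's FOC against E[q₂] yields q₁ = (111 − 2·37 + E[c₂])/(3/2) = (111 − 74 + 36)/(3/2) = 48.6667.
E[P] = 111 − (1/2)·(q₁ + E[q₂]) = 61.3333; Firm 1's expected profit = (E[P] − 37)·q₁ = (61.3333 − 37)·48.6667 = 1184.22.

1184.22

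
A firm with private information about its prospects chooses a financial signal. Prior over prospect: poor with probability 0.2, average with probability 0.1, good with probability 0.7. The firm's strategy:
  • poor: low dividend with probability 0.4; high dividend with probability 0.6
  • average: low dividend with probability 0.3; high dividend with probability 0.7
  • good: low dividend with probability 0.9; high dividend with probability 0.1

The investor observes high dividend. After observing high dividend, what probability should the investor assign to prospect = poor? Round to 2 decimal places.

0.46

P(high dividend) = 0.2·0.6 + 0.1·0.7 + 0.7·0.1 = 0.26
P(poor | high dividend) = (0.2·0.6) / 0.26 = 0.12 / 0.26 = 0.461538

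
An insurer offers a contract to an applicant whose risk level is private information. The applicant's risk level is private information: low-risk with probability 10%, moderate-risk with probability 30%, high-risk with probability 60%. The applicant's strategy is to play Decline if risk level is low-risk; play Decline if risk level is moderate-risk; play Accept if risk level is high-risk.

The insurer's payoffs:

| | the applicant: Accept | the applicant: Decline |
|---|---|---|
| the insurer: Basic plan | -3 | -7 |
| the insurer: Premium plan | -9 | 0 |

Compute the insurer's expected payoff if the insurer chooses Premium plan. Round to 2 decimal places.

E[Premium plan] = 0.1·0 + 0.3·0 + 0.6·(-9) = 0 + 0 + (-5.4) = -5.4

-5.40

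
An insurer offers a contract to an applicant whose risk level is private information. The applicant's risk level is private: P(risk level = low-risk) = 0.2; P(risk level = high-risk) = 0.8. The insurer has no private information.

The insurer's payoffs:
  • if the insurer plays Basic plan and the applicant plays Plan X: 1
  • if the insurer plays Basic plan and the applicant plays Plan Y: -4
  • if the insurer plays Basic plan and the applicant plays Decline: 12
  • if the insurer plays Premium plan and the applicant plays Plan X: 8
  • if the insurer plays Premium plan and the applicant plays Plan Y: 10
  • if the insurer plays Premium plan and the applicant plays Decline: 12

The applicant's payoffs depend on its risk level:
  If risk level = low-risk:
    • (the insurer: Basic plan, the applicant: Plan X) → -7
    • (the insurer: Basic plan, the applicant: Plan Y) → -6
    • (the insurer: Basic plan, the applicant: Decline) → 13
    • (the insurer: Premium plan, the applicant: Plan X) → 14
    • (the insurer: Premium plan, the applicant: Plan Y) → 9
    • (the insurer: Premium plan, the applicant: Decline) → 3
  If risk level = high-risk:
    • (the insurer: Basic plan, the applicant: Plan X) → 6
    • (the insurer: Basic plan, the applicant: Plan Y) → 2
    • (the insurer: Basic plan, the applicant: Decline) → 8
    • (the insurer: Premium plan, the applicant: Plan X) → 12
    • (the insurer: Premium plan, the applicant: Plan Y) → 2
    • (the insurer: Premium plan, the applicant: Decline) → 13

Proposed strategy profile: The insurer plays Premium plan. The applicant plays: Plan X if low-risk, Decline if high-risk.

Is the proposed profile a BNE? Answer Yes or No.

Yes

The insurer plays Premium plan: E[Premium plan] = 0.2·(8) + 0.8·(12) = 11.2; E[Basic plan] = 9.8. Best-responding. ✓
The applicant (risk level low-risk), facing Premium plan: Plan X gives 14, Plan Y gives 9, Decline gives 3. Proposed Plan X is best. ✓
The applicant (risk level high-risk), facing Premium plan: Plan X gives 12, Plan Y gives 2, Decline gives 13. Proposed Decline is best. ✓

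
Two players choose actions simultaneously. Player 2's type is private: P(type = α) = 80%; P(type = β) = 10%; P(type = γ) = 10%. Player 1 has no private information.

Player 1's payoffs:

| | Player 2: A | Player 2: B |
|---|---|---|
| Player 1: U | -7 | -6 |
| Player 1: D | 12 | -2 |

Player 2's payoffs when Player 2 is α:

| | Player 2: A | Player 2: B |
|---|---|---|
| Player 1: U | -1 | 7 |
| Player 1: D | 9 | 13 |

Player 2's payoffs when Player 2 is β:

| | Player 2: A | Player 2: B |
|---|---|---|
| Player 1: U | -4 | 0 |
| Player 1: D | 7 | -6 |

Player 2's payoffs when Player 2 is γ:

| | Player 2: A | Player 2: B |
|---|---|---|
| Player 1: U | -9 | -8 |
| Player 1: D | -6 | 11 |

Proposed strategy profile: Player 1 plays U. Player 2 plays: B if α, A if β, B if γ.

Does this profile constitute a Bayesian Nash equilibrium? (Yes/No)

No

Player 1 plays U: E[U] = 0.8·(-6) + 0.1·(-7) + 0.1·(-6) = -6.1; E[D] = -0.6. Not best-responding. ✗
Player 2 (type α), facing U: A gives -1, B gives 7. Proposed B is best. ✓
Player 2 (type β), facing U: A gives -4, B gives 0. Proposed A is not best — profitable deviation exists. ✗
Player 2 (type γ), facing U: A gives -9, B gives -8. Proposed B is best. ✓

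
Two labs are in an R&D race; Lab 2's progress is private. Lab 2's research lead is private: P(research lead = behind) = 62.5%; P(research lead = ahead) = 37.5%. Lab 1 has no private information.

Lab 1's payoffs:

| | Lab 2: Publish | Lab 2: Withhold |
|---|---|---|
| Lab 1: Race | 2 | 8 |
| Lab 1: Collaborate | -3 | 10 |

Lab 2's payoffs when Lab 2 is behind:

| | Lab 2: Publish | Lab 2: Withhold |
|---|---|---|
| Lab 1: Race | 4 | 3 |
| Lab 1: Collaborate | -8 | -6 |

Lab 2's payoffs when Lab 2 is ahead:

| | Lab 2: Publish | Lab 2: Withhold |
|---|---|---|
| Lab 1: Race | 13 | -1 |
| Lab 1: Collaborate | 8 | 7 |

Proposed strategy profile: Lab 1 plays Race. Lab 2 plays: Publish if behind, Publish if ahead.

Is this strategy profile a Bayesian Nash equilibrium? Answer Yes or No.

Yes

A profile is a BNE iff every type of every player is best-responding given beliefs about the other side.
Lab 1 plays Race: E[Race] = 0.625·(2) + 0.375·(2) = 2; E[Collaborate] = -3. Best-responding. ✓
Lab 2 (research lead behind), facing Race: Publish gives 4, Withhold gives 3. Proposed Publish is best. ✓
Lab 2 (research lead ahead), facing Race: Publish gives 13, Withhold gives -1. Proposed Publish is best. ✓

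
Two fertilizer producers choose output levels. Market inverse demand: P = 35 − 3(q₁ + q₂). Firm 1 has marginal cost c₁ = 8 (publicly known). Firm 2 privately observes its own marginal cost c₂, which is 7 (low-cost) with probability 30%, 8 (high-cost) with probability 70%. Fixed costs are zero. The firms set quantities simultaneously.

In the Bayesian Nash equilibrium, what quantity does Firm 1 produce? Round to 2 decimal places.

Type-c best response for Firm 2: q₂(c) = (35 − c)/6 − q₁/2.
Firm 1 maximizes expected profit; its first-order condition is 35 − 6q₁ − 3E[q₂] − 8 = 0.
Substituting E[q₂] and solving: E[c₂] = 7.7, so q₁ = (35 − 2·8 + 7.7)/9 = 2.96667.

2.97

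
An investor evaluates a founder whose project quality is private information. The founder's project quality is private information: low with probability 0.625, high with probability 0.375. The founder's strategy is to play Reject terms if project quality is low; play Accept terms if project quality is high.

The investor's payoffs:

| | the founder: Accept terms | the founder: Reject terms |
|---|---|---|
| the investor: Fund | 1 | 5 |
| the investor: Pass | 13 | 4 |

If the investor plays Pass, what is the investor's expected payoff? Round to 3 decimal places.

7.375

E[Pass] = 0.625·4 + 0.375·13 = 2.5 + 4.875 = 7.375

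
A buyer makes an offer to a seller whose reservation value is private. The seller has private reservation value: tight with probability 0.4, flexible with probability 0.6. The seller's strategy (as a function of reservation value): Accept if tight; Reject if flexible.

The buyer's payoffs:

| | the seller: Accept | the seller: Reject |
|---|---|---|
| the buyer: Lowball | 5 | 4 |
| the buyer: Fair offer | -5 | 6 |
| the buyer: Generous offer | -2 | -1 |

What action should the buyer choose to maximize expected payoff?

Lowball

E[Lowball] = 0.4·(5) + 0.6·(4) = 4.4
E[Fair offer] = 0.4·(-5) + 0.6·(6) = 1.6
E[Generous offer] = 0.4·(-2) + 0.6·(-1) = -1.4
Best response: Lowball (4.4 is the largest).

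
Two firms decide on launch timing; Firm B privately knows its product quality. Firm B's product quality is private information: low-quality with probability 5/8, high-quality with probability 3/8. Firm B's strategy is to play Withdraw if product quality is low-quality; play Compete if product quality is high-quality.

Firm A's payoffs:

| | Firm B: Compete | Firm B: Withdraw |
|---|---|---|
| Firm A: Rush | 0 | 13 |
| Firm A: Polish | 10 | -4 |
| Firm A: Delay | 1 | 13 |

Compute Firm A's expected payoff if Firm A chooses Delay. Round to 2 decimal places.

Take the expectation over Firm B's product quality, weighting each type's action by its prior probability.
E[Delay] = 5/8·13 + 3/8·1 = 65/8 + 3/8 = 17/2

8.50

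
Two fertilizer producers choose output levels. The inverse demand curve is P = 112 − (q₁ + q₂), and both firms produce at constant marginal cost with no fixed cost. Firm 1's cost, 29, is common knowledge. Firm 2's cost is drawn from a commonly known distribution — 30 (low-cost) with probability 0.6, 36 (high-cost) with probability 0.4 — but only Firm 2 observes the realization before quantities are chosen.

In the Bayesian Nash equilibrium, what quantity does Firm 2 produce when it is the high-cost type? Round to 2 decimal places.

Type-c best response for Firm 2: q₂(c) = (112 − c)/2 − q₁/2.
Firm 1 maximizes expected profit; its first-order condition is 112 − 2q₁ − E[q₂] − 29 = 0.
Substituting E[q₂] and solving: E[c₂] = 32.4, so q₁ = (112 − 2·29 + 32.4)/3 = 28.8.
q₂(high-cost) = (112 − 36 − 28.8)/2 = 23.6.

23.60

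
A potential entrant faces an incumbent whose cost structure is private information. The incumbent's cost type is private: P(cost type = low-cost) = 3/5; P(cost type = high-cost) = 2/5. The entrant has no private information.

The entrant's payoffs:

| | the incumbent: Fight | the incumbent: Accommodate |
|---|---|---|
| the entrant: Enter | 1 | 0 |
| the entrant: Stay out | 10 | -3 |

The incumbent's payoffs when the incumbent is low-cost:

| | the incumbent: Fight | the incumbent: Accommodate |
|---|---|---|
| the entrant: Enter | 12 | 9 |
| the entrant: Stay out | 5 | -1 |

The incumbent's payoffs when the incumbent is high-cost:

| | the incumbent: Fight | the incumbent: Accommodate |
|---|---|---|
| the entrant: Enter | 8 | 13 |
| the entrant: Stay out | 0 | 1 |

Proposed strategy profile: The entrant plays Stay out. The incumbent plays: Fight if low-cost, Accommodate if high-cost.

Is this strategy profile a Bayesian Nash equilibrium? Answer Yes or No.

The entrant plays Stay out: E[Stay out] = 3/5·(10) + 2/5·(-3) = 24/5; E[Enter] = 3/5. Best-responding. ✓
The incumbent (cost type low-cost), facing Stay out: Fight gives 5, Accommodate gives -1. Proposed Fight is best. ✓
The incumbent (cost type high-cost), facing Stay out: Fight gives 0, Accommodate gives 1. Proposed Accommodate is best. ✓

Yes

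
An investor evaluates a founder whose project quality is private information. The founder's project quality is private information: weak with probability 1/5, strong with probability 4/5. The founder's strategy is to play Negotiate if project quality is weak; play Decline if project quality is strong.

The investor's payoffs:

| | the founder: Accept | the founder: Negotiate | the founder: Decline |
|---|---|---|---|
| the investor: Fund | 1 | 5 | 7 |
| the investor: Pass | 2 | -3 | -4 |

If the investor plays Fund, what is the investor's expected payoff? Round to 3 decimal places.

6.600

E[Fund] = 1/5·5 + 4/5·7 = 1 + 28/5 = 33/5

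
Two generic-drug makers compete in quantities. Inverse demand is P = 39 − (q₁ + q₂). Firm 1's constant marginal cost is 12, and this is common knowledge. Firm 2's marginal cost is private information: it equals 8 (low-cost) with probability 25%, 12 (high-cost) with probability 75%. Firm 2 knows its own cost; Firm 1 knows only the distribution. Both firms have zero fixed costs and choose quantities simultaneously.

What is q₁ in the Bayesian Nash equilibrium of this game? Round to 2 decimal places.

8.67

Firm 2 with cost c maximizes (39 − (q₁+q₂) − c)·q₂, giving q₂(c) = (39 − c − q₁)/2.
E[c₂] = 0.25·8 + 0.75·12 = 11
Firm 1's FOC against E[q₂] yields q₁ = (39 − 2·12 + E[c₂])/3 = (39 − 24 + 11)/3 = 8.66667.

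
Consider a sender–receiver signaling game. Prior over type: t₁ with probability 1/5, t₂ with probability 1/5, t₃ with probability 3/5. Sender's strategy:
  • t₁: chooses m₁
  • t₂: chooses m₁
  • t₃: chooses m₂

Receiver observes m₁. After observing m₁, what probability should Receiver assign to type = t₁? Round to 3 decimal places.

0.500

P(m₁) = (1/5)·1 + (1/5)·1 + (3/5)·0 = 2/5
P(t₁ | m₁) = ((1/5)·1) / (2/5) = (1/5) / (2/5) = 1/2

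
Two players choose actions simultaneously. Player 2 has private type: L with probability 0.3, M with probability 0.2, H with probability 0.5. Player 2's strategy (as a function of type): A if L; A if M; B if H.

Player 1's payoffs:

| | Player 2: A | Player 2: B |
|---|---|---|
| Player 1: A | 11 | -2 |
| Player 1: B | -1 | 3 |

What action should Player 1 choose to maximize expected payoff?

A

E[A] = 0.3·(11) + 0.2·(11) + 0.5·(-2) = 4.5
E[B] = 0.3·(-1) + 0.2·(-1) + 0.5·(3) = 1
Best response: A (4.5 is the largest).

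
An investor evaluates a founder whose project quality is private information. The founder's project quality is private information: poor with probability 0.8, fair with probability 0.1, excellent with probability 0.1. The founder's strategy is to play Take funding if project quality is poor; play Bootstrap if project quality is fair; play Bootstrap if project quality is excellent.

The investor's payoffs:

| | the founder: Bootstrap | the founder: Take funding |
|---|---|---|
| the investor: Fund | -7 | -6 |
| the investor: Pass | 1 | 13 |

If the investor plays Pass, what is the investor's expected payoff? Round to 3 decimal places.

Take the expectation over the founder's project quality, weighting each type's action by its prior probability.
E[Pass] = 0.8·13 + 0.1·1 + 0.1·1 = 10.4 + 0.1 + 0.1 = 10.6

10.600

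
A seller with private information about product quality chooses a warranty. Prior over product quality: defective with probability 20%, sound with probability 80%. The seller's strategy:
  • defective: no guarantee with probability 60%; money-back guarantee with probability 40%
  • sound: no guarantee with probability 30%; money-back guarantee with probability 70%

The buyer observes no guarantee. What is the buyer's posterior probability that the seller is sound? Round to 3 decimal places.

0.667

P(no guarantee) = 0.2·0.6 + 0.8·0.3 = 0.36
P(sound | no guarantee) = (0.8·0.3) / 0.36 = 0.24 / 0.36 = 0.666667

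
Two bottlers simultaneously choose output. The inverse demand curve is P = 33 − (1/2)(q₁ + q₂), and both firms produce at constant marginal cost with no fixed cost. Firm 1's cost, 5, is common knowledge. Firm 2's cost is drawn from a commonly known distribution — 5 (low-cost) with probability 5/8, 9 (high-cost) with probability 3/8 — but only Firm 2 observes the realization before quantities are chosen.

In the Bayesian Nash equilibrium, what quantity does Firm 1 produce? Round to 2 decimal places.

19.67

Type-c best response for Firm 2: q₂(c) = (33 − c) − q₁/2.
Firm 1 maximizes expected profit; its first-order condition is 33 − q₁ − (1/2)E[q₂] − 5 = 0.
Substituting E[q₂] and solving: E[c₂] = 6.5, so q₁ = (33 − 2·5 + 6.5)/(3/2) = 19.6667.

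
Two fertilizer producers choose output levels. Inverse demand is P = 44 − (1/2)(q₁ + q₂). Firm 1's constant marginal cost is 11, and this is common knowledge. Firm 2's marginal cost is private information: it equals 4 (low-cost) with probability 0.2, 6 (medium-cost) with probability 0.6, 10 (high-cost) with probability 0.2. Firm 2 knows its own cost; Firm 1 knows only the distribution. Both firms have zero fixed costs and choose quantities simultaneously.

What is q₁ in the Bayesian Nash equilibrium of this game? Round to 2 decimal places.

18.93

Type-c best response for Firm 2: q₂(c) = (44 − c) − q₁/2.
Firm 1 maximizes expected profit; its first-order condition is 44 − q₁ − (1/2)E[q₂] − 11 = 0.
Substituting E[q₂] and solving: E[c₂] = 6.4, so q₁ = (44 − 2·11 + 6.4)/(3/2) = 18.9333.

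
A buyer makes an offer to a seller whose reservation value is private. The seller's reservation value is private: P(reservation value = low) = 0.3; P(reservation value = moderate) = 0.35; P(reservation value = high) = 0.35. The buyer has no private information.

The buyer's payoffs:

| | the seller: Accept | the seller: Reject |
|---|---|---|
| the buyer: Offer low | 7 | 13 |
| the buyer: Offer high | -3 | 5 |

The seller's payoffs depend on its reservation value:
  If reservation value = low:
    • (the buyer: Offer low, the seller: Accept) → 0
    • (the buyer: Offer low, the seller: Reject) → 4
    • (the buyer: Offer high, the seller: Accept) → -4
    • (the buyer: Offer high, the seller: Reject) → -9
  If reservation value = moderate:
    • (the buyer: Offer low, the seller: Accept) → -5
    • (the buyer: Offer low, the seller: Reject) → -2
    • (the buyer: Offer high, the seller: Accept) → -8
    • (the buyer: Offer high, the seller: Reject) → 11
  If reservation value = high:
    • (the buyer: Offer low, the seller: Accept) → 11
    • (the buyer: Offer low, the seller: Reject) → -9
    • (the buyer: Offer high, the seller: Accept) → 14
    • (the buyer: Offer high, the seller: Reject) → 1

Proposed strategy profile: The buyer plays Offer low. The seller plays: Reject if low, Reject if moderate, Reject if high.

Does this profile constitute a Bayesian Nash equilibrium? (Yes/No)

No

The buyer plays Offer low: E[Offer low] = 0.3·(13) + 0.35·(13) + 0.35·(13) = 13; E[Offer high] = 5. Best-responding. ✓
The seller (reservation value low), facing Offer low: Accept gives 0, Reject gives 4. Proposed Reject is best. ✓
The seller (reservation value moderate), facing Offer low: Accept gives -5, Reject gives -2. Proposed Reject is best. ✓
The seller (reservation value high), facing Offer low: Accept gives 11, Reject gives -9. Proposed Reject is not best — profitable deviation exists. ✗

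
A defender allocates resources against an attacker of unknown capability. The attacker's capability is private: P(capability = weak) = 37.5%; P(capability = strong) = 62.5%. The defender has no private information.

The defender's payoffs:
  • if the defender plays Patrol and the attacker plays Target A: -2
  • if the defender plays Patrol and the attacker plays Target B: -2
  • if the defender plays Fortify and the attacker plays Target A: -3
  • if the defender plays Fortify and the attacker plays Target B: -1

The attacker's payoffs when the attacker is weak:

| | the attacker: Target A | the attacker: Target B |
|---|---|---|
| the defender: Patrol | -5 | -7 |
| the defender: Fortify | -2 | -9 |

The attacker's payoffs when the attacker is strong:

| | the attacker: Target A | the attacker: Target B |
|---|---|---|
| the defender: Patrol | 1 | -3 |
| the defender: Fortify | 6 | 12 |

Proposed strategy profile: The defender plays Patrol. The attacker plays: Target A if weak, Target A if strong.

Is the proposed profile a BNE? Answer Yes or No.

Yes

A profile is a BNE iff every type of every player is best-responding given beliefs about the other side.
The defender plays Patrol: E[Patrol] = 0.375·(-2) + 0.625·(-2) = -2; E[Fortify] = -3. Best-responding. ✓
The attacker (capability weak), facing Patrol: Target A gives -5, Target B gives -7. Proposed Target A is best. ✓
The attacker (capability strong), facing Patrol: Target A gives 1, Target B gives -3. Proposed Target A is best. ✓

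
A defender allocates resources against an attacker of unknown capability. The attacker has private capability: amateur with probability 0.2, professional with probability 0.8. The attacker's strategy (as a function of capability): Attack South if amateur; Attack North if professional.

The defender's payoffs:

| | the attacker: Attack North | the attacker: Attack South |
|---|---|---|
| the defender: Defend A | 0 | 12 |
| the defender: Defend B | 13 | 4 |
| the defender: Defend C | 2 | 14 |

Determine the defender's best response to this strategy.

E[Defend A] = 0.2·(12) + 0.8·(0) = 2.4
E[Defend B] = 0.2·(4) + 0.8·(13) = 11.2
E[Defend C] = 0.2·(14) + 0.8·(2) = 4.4
Best response: Defend B (11.2 is the largest).

Defend B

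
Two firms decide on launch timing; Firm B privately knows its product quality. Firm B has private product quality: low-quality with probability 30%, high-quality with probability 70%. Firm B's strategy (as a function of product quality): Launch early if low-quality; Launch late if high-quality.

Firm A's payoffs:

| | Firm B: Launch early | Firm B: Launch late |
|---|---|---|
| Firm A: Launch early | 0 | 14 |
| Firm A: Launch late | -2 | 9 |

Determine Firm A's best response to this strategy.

E[Launch early] = 0.3·(0) + 0.7·(14) = 9.8
E[Launch late] = 0.3·(-2) + 0.7·(9) = 5.7
Best response: Launch early (9.8 is the largest).

Launch early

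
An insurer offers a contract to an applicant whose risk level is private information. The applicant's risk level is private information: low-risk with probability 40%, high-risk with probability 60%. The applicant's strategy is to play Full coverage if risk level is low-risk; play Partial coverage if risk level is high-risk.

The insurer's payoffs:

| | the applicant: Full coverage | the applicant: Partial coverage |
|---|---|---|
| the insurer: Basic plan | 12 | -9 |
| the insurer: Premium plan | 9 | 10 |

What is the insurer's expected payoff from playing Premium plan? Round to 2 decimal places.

9.60

E[Premium plan] = 0.4·9 + 0.6·10 = 3.6 + 6 = 9.6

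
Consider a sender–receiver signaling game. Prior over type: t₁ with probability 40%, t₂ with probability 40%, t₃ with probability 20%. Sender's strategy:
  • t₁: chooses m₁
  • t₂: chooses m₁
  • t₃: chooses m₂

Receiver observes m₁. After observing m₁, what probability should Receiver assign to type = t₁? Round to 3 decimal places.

P(m₁) = 0.4·1 + 0.4·1 + 0.2·0 = 0.8
P(t₁ | m₁) = (0.4·1) / 0.8 = 0.4 / 0.8 = 0.5

0.500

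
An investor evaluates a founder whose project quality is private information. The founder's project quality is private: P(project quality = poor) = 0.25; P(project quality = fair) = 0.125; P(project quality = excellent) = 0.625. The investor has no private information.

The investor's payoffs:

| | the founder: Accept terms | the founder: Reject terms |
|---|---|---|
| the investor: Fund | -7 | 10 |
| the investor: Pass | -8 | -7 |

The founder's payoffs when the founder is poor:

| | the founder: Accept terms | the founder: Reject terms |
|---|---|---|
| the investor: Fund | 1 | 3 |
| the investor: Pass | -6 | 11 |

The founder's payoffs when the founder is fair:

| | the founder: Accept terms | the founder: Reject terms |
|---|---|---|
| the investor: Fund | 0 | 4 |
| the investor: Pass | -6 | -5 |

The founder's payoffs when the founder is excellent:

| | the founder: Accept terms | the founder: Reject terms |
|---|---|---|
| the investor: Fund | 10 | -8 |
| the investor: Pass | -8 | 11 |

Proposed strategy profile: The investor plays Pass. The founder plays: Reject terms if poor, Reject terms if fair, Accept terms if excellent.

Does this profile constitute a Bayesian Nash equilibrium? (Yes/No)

A profile is a BNE iff every type of every player is best-responding given beliefs about the other side.
The investor plays Pass: E[Pass] = 0.25·(-7) + 0.125·(-7) + 0.625·(-8) = -7.625; E[Fund] = -0.625. Not best-responding. ✗
The founder (project quality poor), facing Pass: Accept terms gives -6, Reject terms gives 11. Proposed Reject terms is best. ✓
The founder (project quality fair), facing Pass: Accept terms gives -6, Reject terms gives -5. Proposed Reject terms is best. ✓
The founder (project quality excellent), facing Pass: Accept terms gives -8, Reject terms gives 11. Proposed Accept terms is not best — profitable deviation exists. ✗

No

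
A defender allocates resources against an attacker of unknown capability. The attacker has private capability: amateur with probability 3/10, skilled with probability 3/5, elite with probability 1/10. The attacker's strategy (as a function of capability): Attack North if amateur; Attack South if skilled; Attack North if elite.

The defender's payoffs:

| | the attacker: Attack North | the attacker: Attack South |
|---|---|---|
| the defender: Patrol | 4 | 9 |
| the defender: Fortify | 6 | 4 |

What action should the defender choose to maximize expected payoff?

E[Patrol] = 3/10·(4) + 3/5·(9) + 1/10·(4) = 7
E[Fortify] = 3/10·(6) + 3/5·(4) + 1/10·(6) = 24/5
Best response: Patrol (7 is the largest).

Patrol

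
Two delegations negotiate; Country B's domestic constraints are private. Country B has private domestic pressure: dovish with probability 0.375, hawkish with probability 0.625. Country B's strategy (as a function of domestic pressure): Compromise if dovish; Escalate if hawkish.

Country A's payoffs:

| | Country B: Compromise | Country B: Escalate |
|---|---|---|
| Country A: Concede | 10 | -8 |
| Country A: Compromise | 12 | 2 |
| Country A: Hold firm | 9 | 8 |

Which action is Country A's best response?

E[Concede] = 0.375·(10) + 0.625·(-8) = -1.25
E[Compromise] = 0.375·(12) + 0.625·(2) = 5.75
E[Hold firm] = 0.375·(9) + 0.625·(8) = 8.375
Best response: Hold firm (8.375 is the largest).

Hold firm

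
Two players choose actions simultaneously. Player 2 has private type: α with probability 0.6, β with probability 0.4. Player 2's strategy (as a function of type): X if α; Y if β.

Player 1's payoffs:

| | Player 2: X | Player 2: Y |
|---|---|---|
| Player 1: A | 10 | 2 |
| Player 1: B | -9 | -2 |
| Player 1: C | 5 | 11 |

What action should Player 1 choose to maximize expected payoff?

E[A] = 0.6·(10) + 0.4·(2) = 6.8
E[B] = 0.6·(-9) + 0.4·(-2) = -6.2
E[C] = 0.6·(5) + 0.4·(11) = 7.4
Best response: C (7.4 is the largest).

C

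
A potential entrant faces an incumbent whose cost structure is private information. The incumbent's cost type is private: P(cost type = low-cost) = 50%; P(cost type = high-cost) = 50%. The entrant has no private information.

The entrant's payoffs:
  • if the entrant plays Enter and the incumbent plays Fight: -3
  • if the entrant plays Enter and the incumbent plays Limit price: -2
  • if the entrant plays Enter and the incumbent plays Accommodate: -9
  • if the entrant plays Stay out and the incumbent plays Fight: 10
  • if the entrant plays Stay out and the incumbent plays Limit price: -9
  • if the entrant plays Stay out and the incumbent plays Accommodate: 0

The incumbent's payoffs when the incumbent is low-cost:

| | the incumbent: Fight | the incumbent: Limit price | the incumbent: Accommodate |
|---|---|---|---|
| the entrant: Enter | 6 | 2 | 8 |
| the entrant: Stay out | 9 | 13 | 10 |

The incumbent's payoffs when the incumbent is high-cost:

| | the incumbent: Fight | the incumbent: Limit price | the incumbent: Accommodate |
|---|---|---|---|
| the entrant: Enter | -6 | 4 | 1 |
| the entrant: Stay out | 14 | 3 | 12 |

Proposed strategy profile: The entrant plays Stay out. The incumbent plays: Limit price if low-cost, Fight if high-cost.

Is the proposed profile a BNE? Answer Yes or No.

The entrant plays Stay out: E[Stay out] = 0.5·(-9) + 0.5·(10) = 0.5; E[Enter] = -2.5. Best-responding. ✓
The incumbent (cost type low-cost), facing Stay out: Fight gives 9, Limit price gives 13, Accommodate gives 10. Proposed Limit price is best. ✓
The incumbent (cost type high-cost), facing Stay out: Fight gives 14, Limit price gives 3, Accommodate gives 12. Proposed Fight is best. ✓

Yes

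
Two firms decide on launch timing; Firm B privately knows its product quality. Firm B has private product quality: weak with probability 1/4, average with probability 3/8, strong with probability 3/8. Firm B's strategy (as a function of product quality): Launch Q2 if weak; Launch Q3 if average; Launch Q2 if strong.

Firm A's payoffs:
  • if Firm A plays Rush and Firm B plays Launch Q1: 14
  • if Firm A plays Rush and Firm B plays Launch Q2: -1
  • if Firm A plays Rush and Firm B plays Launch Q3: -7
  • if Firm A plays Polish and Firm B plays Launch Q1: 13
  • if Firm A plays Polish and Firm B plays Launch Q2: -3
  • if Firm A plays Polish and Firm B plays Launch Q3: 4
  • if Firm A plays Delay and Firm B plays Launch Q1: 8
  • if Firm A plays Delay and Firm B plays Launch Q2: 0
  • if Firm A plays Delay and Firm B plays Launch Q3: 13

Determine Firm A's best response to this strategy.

Delay

Compute Firm A's expected payoff for each action, taking the expectation over Firm B's type.
E[Rush] = 1/4·(-1) + 3/8·(-7) + 3/8·(-1) = -13/4
E[Polish] = 1/4·(-3) + 3/8·(4) + 3/8·(-3) = -3/8
E[Delay] = 1/4·(0) + 3/8·(13) + 3/8·(0) = 39/8
Best response: Delay (39/8 is the largest).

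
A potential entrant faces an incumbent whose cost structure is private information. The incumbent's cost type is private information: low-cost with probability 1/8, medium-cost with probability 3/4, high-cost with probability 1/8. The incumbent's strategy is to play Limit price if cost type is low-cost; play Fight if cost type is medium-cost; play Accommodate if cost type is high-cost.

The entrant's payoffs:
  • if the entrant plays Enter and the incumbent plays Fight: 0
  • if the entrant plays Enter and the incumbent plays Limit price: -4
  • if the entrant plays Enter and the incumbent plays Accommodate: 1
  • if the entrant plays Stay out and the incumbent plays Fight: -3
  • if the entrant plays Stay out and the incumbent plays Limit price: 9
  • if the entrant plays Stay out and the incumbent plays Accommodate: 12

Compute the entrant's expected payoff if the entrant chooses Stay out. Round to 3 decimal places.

0.375

E[Stay out] = 1/8·9 + 3/4·(-3) + 1/8·12 = 9/8 + (-9/4) + 3/2 = 3/8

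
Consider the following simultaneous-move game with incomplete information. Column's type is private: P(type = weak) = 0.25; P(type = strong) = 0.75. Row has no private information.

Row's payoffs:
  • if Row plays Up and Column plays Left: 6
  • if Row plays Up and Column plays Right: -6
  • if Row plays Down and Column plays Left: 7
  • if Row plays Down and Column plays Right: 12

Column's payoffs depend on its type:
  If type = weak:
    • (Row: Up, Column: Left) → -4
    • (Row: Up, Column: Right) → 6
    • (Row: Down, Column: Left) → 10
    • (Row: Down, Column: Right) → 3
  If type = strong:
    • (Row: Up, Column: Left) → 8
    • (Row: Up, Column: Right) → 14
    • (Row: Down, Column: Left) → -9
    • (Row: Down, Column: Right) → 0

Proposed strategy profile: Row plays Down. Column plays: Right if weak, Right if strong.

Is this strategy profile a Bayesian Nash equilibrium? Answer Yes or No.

A profile is a BNE iff every type of every player is best-responding given beliefs about the other side.
Row plays Down: E[Down] = 0.25·(12) + 0.75·(12) = 12; E[Up] = -6. Best-responding. ✓
Column (type weak), facing Down: Left gives 10, Right gives 3. Proposed Right is not best — profitable deviation exists. ✗
Column (type strong), facing Down: Left gives -9, Right gives 0. Proposed Right is best. ✓

No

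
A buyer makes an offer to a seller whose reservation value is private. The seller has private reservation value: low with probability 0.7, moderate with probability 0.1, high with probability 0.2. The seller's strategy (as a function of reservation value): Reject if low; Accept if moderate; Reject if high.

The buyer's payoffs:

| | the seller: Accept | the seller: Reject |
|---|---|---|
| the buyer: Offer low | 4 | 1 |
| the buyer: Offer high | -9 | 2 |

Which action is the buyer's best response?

E[Offer low] = 0.7·(1) + 0.1·(4) + 0.2·(1) = 1.3
E[Offer high] = 0.7·(2) + 0.1·(-9) + 0.2·(2) = 0.9
Best response: Offer low (1.3 is the largest).

Offer low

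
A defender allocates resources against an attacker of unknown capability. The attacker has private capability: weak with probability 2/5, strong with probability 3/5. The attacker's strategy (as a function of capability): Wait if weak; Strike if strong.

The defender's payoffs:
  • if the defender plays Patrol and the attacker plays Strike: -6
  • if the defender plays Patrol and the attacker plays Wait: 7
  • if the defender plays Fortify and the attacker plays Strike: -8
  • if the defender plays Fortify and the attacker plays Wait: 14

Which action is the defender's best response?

E[Patrol] = 2/5·(7) + 3/5·(-6) = -4/5
E[Fortify] = 2/5·(14) + 3/5·(-8) = 4/5
Best response: Fortify (4/5 is the largest).

Fortify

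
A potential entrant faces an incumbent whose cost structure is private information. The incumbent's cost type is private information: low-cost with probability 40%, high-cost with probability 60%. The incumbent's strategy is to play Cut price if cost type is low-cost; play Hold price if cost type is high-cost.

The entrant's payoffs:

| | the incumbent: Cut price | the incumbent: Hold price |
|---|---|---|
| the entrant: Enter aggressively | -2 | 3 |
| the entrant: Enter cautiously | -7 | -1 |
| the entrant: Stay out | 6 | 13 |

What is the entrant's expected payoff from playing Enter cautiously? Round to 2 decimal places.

E[Enter cautiously] = 0.4·(-7) + 0.6·(-1) = (-2.8) + (-0.6) = -3.4

-3.40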